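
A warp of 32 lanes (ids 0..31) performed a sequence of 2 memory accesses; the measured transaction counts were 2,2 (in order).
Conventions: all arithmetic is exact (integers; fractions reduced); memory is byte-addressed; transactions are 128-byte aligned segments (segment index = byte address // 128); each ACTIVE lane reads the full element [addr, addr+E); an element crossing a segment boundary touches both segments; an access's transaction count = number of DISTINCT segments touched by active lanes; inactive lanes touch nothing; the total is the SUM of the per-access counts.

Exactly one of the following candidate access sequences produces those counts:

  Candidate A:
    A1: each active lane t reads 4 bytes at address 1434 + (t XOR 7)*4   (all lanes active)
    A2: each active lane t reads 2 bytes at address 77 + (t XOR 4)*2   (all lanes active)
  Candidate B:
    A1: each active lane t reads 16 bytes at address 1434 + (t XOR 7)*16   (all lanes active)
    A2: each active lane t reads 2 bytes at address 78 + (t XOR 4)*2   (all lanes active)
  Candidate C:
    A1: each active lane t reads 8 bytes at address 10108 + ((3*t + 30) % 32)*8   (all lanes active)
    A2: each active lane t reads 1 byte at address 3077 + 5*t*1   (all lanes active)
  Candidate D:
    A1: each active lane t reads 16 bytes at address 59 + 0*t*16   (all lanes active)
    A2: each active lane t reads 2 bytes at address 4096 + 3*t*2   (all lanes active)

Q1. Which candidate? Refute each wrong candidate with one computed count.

B: A1 gives 5 transactions, not 2
C: A1 gives 3 transactions, not 2
D: A1 gives 1 transaction, not 2
A: all counts match (2,2)

Answer: A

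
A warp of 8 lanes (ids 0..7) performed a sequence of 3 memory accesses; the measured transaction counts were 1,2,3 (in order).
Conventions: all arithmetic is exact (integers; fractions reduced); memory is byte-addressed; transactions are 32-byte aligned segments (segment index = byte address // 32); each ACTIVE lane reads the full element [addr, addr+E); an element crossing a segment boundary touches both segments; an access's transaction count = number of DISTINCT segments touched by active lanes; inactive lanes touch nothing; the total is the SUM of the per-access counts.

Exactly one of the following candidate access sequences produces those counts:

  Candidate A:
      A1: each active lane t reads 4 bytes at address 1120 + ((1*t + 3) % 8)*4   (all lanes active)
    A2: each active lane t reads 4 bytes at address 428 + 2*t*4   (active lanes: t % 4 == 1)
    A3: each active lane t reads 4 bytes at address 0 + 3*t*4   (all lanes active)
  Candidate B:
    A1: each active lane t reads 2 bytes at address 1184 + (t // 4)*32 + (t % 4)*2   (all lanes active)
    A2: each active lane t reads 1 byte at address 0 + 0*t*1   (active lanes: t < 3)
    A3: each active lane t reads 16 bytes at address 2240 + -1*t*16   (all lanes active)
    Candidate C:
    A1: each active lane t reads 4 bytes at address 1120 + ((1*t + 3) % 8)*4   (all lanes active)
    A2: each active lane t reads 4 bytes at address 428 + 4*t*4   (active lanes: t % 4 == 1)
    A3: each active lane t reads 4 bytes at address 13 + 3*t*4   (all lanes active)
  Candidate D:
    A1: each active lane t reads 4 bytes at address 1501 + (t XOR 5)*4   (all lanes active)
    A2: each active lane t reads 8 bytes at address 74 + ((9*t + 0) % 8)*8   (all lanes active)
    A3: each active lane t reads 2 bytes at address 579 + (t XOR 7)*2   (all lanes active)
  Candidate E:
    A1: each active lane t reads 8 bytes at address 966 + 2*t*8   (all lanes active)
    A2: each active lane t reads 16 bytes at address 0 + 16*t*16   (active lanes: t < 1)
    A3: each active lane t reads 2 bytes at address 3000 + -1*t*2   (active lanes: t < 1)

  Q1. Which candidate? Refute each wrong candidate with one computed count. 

B: A1 gives 2 transactions, not 1
C: A3 gives 4 transactions, not 3
D: A1 gives 2 transactions, not 1
E: A1 gives 4 transactions, not 1
A: all counts match (1,2,3)

Answer: A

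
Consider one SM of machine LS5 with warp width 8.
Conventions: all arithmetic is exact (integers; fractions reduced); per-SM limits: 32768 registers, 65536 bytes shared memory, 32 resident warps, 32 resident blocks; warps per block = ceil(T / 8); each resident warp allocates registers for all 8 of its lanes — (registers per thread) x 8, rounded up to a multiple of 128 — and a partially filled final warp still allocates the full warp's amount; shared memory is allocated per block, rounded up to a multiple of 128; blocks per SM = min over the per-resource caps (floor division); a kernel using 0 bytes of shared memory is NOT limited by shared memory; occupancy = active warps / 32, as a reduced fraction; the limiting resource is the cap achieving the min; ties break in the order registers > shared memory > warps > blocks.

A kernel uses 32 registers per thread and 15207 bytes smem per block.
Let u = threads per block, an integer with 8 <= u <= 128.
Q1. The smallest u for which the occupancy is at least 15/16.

Answer: u = 57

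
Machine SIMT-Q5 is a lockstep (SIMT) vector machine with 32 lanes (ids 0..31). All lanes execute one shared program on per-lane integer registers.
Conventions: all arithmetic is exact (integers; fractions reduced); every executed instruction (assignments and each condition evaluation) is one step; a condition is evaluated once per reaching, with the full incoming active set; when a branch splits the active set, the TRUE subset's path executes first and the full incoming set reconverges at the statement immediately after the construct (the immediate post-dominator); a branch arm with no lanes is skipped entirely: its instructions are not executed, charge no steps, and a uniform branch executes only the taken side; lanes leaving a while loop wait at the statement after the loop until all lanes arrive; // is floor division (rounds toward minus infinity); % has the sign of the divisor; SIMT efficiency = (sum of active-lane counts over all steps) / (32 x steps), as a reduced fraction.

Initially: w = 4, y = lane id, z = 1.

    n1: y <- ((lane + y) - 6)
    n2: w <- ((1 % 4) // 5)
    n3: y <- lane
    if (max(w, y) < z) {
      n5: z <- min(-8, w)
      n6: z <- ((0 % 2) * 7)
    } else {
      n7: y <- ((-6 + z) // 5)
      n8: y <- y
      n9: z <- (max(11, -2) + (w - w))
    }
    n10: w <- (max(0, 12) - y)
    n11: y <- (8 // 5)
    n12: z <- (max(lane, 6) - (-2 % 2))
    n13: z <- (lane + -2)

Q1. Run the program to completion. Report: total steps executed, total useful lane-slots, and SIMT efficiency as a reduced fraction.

Answer: 13 steps, 351 useful, 27/32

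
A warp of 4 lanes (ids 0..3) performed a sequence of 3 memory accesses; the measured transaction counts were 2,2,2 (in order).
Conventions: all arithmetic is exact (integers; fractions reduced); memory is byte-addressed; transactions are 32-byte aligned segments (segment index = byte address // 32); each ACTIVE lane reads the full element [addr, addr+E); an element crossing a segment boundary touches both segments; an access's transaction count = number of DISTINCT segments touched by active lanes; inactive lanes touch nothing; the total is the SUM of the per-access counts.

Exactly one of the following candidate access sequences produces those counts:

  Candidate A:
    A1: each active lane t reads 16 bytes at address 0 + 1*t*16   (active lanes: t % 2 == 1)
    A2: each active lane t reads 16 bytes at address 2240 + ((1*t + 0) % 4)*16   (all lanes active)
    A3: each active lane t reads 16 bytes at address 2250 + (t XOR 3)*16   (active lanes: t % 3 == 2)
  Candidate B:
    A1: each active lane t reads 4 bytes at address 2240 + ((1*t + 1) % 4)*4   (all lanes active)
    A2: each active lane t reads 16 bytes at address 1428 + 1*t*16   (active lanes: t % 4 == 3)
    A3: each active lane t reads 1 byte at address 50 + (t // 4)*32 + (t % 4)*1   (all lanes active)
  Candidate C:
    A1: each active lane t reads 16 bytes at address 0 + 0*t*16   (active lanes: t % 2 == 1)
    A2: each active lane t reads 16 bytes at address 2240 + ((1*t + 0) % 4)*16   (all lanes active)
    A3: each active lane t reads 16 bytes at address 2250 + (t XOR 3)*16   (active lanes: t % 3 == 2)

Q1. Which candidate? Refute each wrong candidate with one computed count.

B: A1 gives 1 transaction, not 2
C: A1 gives 1 transaction, not 2
A: all counts match (2,2,2)

Answer: A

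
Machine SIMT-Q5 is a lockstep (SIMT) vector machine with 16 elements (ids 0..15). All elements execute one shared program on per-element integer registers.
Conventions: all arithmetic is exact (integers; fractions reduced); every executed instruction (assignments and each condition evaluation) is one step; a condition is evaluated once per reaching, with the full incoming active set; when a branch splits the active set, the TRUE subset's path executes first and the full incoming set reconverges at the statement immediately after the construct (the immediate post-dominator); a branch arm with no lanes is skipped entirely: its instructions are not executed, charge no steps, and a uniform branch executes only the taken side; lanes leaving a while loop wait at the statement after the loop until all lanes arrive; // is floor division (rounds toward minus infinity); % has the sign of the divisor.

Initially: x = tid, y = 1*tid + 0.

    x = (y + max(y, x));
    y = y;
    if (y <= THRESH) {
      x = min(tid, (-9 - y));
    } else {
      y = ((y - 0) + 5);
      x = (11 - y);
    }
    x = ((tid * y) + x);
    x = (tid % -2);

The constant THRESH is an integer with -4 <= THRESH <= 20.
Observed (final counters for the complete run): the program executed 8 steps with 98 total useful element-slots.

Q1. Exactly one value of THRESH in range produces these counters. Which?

Answer: THRESH = 13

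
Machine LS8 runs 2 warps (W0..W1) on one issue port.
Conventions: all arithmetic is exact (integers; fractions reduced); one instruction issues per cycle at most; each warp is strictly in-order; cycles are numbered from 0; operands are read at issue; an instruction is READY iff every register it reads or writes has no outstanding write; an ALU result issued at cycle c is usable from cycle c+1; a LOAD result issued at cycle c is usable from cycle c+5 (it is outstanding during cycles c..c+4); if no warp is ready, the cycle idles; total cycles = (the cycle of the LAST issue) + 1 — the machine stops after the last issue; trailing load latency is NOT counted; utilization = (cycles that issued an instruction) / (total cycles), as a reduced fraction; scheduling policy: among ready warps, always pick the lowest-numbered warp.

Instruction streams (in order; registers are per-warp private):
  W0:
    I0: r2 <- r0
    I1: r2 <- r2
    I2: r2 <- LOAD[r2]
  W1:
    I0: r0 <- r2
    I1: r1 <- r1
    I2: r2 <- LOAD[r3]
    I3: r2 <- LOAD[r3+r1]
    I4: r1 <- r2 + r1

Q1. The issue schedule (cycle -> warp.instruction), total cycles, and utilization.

cycle 0: W0.I0
cycle 1: W0.I1
cycle 2: W0.I2
cycle 3: W1.I0
cycle 4: W1.I1
cycle 5: W1.I2
cycle 6: idle
cycle 7: idle
cycle 8: idle
cycle 9: idle
cycle 10: W1.I3
cycle 11: idle
cycle 12: idle
cycle 13: idle
cycle 14: idle
cycle 15: W1.I4

Answer: 16 cycles, utilization 1/2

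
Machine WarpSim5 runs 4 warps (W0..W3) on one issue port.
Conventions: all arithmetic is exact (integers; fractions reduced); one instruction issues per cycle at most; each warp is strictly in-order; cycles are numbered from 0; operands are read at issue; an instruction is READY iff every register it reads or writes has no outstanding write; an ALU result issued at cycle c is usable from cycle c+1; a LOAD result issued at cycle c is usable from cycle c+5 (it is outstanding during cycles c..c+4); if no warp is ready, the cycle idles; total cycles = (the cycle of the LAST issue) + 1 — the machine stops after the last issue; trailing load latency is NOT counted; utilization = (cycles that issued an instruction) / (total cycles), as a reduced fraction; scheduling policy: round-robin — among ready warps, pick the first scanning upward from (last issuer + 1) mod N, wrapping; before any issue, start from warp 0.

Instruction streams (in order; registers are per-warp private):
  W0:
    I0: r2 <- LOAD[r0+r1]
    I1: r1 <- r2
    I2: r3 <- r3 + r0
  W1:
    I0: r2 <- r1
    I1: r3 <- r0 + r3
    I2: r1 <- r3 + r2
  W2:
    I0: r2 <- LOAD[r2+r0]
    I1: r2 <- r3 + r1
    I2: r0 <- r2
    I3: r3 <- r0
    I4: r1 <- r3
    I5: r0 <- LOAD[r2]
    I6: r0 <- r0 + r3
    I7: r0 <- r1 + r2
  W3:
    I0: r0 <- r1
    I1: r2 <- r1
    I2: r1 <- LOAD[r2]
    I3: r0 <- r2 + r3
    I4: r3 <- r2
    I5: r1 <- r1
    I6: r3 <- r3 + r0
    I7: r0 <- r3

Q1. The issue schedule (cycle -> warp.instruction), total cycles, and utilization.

cycle 0: W0.I0
cycle 1: W1.I0
cycle 2: W2.I0
cycle 3: W3.I0
cycle 4: W1.I1
cycle 5: W3.I1
cycle 6: W0.I1
cycle 7: W1.I2
cycle 8: W2.I1
cycle 9: W3.I2
cycle 10: W0.I2
cycle 11: W2.I2
cycle 12: W3.I3
cycle 13: W2.I3
cycle 14: W3.I4
cycle 15: W2.I4
cycle 16: W3.I5
cycle 17: W2.I5
cycle 18: W3.I6
cycle 19: W3.I7
cycle 20: idle
cycle 21: idle
cycle 22: W2.I6
cycle 23: W2.I7

Answer: 24 cycles, utilization 11/12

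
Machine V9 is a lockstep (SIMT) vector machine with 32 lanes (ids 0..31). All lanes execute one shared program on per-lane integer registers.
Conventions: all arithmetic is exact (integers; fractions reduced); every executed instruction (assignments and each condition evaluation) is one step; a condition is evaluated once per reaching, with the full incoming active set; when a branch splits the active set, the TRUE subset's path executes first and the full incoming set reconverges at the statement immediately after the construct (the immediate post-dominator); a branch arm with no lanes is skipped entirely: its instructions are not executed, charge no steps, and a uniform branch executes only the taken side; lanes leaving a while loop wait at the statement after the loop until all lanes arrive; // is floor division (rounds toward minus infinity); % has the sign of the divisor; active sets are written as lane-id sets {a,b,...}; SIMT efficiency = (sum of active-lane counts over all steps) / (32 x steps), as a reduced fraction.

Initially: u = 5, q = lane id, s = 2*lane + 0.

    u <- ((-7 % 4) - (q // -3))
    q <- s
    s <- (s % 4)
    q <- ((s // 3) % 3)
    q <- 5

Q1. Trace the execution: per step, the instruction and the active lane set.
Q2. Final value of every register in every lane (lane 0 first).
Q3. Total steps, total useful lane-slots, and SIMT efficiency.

step 0: u <- ((-7 % 4) - (q // -3))  {0,1,2,3,4,5,6,7,8,9,10,11,12,13,14,15,16,17,18,19,20,21,22,23,24,25,26,27,28,29,30,31}
step 1: q <- s                       {0,1,2,3,4,5,6,7,8,9,10,11,12,13,14,15,16,17,18,19,20,21,22,23,24,25,26,27,28,29,30,31}
step 2: s <- (s % 4)                 {0,1,2,3,4,5,6,7,8,9,10,11,12,13,14,15,16,17,18,19,20,21,22,23,24,25,26,27,28,29,30,31}
step 3: q <- ((s // 3) % 3)          {0,1,2,3,4,5,6,7,8,9,10,11,12,13,14,15,16,17,18,19,20,21,22,23,24,25,26,27,28,29,30,31}
step 4: q <- 5                       {0,1,2,3,4,5,6,7,8,9,10,11,12,13,14,15,16,17,18,19,20,21,22,23,24,25,26,27,28,29,30,31}

Answer: 5 steps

u: 1,2,2,2,3,3,3,4,4,4,5,5,5,6,6,6,7,7,7,8,8,8,9,9,9,10,10,10,11,11,11,12
q: 5,5,5,5,5,5,5,5,5,5,5,5,5,5,5,5,5,5,5,5,5,5,5,5,5,5,5,5,5,5,5,5
s: 0,2,0,2,0,2,0,2,0,2,0,2,0,2,0,2,0,2,0,2,0,2,0,2,0,2,0,2,0,2,0,2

steps = 5; useful = 160; efficiency = 160/160 = 1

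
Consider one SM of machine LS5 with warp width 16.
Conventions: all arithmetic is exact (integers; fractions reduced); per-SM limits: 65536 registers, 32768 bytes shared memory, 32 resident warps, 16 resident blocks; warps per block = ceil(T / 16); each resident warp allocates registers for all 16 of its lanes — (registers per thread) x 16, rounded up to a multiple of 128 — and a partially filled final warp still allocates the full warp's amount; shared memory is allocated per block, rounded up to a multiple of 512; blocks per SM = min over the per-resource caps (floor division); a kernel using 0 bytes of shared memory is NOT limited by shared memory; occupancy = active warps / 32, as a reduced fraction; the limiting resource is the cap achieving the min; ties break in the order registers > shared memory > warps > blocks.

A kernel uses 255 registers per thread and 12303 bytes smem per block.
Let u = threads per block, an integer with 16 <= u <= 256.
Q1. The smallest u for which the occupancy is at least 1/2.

Answer: u = 113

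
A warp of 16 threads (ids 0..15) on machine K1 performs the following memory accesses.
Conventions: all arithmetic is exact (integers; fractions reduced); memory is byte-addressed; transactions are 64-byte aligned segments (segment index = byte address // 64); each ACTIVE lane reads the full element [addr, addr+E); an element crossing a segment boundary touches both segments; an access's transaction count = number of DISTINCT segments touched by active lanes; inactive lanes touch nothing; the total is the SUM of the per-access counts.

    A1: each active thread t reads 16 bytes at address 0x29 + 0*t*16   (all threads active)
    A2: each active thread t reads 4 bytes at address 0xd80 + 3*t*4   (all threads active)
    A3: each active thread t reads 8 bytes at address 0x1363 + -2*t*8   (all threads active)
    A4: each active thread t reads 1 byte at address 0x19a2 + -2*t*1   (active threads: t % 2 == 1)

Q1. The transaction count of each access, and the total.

A1: 1 transaction
A2: 3 transactions
A3: 5 transactions
A4: 1 transaction

Answer: 1,3,5,1; total 10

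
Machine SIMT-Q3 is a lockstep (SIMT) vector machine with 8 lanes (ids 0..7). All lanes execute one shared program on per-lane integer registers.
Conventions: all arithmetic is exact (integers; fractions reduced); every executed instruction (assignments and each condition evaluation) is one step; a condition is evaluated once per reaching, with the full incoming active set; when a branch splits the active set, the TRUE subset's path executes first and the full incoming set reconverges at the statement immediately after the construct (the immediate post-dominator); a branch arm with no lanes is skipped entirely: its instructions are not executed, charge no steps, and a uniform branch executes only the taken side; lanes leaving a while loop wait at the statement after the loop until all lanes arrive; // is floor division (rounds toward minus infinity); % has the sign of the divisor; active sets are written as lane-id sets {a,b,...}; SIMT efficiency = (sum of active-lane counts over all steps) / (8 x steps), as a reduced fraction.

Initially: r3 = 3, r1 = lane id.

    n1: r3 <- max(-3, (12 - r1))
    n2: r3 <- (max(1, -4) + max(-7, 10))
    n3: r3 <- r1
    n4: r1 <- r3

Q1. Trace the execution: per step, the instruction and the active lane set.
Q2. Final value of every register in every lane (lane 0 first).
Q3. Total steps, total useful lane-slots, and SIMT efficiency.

step 0: r3 <- max(-3, (12 - r1))     {0,1,2,3,4,5,6,7}
step 1: r3 <- (max(1, -4) + max(-7, 10)) {0,1,2,3,4,5,6,7}
step 2: r3 <- r1                     {0,1,2,3,4,5,6,7}
step 3: r1 <- r3                     {0,1,2,3,4,5,6,7}

Answer: 4 steps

r3: 0,1,2,3,4,5,6,7
r1: 0,1,2,3,4,5,6,7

steps = 4; useful = 32; efficiency = 32/32 = 1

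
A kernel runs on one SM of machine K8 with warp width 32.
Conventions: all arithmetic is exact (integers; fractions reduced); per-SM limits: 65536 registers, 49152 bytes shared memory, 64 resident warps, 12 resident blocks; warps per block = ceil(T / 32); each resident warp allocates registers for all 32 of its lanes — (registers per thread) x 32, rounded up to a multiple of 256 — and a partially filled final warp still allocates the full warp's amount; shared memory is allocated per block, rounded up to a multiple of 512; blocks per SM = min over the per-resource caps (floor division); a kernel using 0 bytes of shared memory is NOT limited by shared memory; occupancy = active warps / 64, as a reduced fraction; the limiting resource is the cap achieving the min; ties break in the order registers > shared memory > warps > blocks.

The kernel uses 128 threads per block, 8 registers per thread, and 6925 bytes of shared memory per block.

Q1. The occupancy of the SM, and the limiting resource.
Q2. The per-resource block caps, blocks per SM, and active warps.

Answer: occupancy 3/8, limited by shared memory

registers: 64 blocks
shared memory: 6 blocks
warps: 16 blocks
blocks: 12 blocks

Answer: 6 blocks, 24 active warps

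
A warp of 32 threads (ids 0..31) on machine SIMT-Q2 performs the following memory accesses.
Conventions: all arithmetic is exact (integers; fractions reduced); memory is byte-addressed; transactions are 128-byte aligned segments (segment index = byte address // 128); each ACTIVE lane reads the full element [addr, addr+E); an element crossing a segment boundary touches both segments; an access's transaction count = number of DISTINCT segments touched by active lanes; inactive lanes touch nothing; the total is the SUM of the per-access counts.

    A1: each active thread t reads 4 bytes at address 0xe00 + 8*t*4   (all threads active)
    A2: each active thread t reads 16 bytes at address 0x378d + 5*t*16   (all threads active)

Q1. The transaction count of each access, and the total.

A1: 8 transactions
A2: 20 transactions

Answer: 8,20; total 28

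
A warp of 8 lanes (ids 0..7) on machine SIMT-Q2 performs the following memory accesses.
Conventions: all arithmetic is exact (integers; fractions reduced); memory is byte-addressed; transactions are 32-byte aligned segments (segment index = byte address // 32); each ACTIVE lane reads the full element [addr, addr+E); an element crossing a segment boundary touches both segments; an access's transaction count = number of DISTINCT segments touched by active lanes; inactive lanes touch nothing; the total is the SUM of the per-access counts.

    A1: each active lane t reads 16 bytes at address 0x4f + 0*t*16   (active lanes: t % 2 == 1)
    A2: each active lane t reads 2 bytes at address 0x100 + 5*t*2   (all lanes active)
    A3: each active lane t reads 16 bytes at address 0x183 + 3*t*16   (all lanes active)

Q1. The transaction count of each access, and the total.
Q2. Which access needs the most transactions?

A1: 1 transaction
A2: 3 transactions
A3: 12 transactions

Answer: 1,3,12; total 16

Answer: A3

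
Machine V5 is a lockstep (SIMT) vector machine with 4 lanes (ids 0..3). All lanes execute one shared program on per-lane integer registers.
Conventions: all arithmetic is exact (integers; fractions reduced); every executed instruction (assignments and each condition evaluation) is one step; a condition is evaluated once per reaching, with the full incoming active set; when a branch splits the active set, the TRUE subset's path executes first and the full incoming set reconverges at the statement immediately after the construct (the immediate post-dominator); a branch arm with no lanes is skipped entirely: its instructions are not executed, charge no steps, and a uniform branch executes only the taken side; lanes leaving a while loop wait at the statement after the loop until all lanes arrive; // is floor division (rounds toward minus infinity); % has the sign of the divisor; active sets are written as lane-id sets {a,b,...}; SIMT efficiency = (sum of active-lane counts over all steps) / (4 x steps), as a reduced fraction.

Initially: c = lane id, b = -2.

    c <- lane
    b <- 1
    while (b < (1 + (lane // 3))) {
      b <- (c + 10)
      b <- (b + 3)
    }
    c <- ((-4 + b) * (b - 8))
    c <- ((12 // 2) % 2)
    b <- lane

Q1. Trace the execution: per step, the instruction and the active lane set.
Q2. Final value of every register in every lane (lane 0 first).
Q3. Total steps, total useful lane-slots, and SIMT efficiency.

step 0: c <- lane                    {0,1,2,3}
step 1: b <- 1                       {0,1,2,3}
step 2: eval (b < (1 + (lane // 3))) {0,1,2,3}
step 3: b <- (c + 10)                {3}
step 4: b <- (b + 3)                 {3}
step 5: eval (b < (1 + (lane // 3))) {3}
step 6: c <- ((-4 + b) * (b - 8))    {0,1,2,3}
step 7: c <- ((12 // 2) % 2)         {0,1,2,3}
step 8: b <- lane                    {0,1,2,3}

Answer: 9 steps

c: 0,0,0,0
b: 0,1,2,3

steps = 9; useful = 27; efficiency = 27/36 = 3/4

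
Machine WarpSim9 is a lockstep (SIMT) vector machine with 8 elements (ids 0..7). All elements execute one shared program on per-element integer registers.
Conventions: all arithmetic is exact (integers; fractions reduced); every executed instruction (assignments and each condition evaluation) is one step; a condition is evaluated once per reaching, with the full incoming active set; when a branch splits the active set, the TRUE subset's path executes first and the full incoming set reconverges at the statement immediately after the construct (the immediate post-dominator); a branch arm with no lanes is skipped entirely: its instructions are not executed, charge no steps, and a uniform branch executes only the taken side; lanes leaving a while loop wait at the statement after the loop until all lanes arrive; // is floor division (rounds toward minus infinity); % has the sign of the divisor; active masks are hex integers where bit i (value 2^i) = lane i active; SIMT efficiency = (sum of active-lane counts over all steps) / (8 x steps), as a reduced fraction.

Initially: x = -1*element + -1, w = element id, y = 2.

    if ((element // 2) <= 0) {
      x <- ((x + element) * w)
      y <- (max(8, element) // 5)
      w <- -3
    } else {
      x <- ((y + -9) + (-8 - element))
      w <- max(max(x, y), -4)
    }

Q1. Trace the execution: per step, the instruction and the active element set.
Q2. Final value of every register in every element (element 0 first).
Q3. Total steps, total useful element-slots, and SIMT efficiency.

step 0: eval ((element // 2) <= 0)   0xff
step 1: x <- ((x + element) * w)     0x03
step 2: y <- (max(8, element) // 5)  0x03
step 3: w <- -3                      0x03
step 4: x <- ((y + -9) + (-8 - element)) 0xfc
step 5: w <- max(max(x, y), -4)      0xfc

Answer: 6 steps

x: 0,-1,-17,-18,-19,-20,-21,-22
w: -3,-3,2,2,2,2,2,2
y: 1,1,2,2,2,2,2,2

steps = 6; useful = 26; efficiency = 26/48 = 13/24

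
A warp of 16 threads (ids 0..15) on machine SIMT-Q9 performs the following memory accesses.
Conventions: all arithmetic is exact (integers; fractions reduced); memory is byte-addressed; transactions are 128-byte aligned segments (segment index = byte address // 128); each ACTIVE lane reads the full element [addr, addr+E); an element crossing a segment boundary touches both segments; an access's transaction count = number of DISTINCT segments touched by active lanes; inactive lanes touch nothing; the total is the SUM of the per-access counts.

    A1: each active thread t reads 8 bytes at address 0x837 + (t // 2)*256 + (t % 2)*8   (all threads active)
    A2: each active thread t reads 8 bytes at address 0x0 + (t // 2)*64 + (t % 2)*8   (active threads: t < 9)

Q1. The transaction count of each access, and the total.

A1: 8 transactions
A2: 3 transactions

Answer: 8,3; total 11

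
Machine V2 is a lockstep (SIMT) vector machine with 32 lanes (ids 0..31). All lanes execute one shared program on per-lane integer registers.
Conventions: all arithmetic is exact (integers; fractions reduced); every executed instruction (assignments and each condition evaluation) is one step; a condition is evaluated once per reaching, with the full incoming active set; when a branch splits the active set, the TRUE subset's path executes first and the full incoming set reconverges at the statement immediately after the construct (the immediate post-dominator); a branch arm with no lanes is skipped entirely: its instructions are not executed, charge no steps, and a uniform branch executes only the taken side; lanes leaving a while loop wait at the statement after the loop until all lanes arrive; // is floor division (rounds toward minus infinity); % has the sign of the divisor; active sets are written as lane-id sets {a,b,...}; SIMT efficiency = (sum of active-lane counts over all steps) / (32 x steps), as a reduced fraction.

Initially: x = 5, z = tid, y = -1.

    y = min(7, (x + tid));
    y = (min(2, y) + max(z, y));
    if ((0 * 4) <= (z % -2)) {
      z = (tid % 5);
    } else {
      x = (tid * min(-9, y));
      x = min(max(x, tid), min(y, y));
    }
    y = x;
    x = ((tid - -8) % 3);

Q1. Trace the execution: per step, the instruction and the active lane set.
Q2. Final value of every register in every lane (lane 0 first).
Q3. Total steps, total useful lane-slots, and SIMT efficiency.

step 0: y <- min(7, (x + tid))       {0,1,2,3,4,5,6,7,8,9,10,11,12,13,14,15,16,17,18,19,20,21,22,23,24,25,26,27,28,29,30,31}
step 1: y <- (min(2, y) + max(z, y)) {0,1,2,3,4,5,6,7,8,9,10,11,12,13,14,15,16,17,18,19,20,21,22,23,24,25,26,27,28,29,30,31}
step 2: eval ((0 * 4) <= (z % -2))   {0,1,2,3,4,5,6,7,8,9,10,11,12,13,14,15,16,17,18,19,20,21,22,23,24,25,26,27,28,29,30,31}
step 3: z <- (tid % 5)               {0,2,4,6,8,10,12,14,16,18,20,22,24,26,28,30}
step 4: x <- (tid * min(-9, y))      {1,3,5,7,9,11,13,15,17,19,21,23,25,27,29,31}
step 5: x <- min(max(x, tid), min(y, y)) {1,3,5,7,9,11,13,15,17,19,21,23,25,27,29,31}
step 6: y <- x                       {0,1,2,3,4,5,6,7,8,9,10,11,12,13,14,15,16,17,18,19,20,21,22,23,24,25,26,27,28,29,30,31}
step 7: x <- ((tid - -8) % 3)        {0,1,2,3,4,5,6,7,8,9,10,11,12,13,14,15,16,17,18,19,20,21,22,23,24,25,26,27,28,29,30,31}

Answer: 8 steps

x: 2,0,1,2,0,1,2,0,1,2,0,1,2,0,1,2,0,1,2,0,1,2,0,1,2,0,1,2,0,1,2,0
z: 0,1,2,3,4,5,1,7,3,9,0,11,2,13,4,15,1,17,3,19,0,21,2,23,4,25,1,27,3,29,0,31
y: 5,1,5,3,5,5,5,7,5,9,5,11,5,13,5,15,5,17,5,19,5,21,5,23,5,25,5,27,5,29,5,31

steps = 8; useful = 208; efficiency = 208/256 = 13/16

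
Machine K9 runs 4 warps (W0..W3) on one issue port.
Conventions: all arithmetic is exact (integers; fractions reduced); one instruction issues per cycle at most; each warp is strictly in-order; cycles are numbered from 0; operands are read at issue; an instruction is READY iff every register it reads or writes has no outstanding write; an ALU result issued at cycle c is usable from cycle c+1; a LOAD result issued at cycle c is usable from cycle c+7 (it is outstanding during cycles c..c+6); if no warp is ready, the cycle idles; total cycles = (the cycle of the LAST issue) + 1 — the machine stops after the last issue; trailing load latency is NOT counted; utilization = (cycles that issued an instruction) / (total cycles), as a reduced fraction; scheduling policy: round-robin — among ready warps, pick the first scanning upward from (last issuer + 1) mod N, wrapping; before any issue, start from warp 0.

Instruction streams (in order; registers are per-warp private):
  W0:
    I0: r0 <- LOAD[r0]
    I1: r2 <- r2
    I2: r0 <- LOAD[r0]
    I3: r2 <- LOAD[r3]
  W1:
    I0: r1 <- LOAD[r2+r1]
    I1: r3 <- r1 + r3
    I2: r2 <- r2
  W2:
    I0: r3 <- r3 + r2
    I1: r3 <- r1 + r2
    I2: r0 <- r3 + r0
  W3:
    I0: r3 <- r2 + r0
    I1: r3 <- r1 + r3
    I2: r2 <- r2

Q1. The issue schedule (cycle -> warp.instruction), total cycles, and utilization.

cycle 0: W0.I0
cycle 1: W1.I0
cycle 2: W2.I0
cycle 3: W3.I0
cycle 4: W0.I1
cycle 5: W2.I1
cycle 6: W3.I1
cycle 7: W0.I2
cycle 8: W1.I1
cycle 9: W2.I2
cycle 10: W3.I2
cycle 11: W0.I3
cycle 12: W1.I2

Answer: 13 cycles, utilization 1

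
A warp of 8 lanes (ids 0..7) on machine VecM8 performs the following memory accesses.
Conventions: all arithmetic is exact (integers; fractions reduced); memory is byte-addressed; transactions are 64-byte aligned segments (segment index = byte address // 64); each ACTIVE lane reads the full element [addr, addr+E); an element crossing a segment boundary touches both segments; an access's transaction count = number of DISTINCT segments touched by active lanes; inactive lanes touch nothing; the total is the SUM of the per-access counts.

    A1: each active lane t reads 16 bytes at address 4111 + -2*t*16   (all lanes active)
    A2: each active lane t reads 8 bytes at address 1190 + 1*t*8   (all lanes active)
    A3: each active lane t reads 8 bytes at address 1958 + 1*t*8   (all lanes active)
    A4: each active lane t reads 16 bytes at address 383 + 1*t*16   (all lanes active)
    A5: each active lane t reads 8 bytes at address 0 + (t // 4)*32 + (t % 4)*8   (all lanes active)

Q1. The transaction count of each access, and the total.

A1: 5 transactions
A2: 2 transactions
A3: 2 transactions
A4: 3 transactions
A5: 1 transaction

Answer: 5,2,2,3,1; total 13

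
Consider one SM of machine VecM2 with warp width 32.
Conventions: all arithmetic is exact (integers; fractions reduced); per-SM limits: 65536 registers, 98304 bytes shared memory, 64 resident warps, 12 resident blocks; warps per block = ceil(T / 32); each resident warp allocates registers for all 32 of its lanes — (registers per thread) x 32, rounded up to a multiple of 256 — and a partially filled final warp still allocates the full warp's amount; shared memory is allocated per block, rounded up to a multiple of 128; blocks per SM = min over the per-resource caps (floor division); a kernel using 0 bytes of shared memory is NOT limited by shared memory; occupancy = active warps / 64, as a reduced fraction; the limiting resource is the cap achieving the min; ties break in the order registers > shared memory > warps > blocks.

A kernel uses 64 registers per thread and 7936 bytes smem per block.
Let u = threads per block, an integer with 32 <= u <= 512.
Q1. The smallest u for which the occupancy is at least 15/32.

Answer: u = 65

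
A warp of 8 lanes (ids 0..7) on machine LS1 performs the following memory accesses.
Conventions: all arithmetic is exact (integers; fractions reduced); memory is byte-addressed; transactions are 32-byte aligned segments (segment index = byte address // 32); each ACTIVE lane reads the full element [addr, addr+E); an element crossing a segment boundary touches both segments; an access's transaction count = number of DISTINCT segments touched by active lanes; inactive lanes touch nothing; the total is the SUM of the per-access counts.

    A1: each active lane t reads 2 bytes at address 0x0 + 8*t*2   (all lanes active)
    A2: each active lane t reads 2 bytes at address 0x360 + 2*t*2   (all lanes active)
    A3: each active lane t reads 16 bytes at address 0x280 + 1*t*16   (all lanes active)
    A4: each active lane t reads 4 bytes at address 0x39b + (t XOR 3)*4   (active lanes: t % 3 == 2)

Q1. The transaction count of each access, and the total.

A1: 4 transactions
A2: 1 transaction
A3: 4 transactions
A4: 2 transactions

Answer: 4,1,4,2; total 11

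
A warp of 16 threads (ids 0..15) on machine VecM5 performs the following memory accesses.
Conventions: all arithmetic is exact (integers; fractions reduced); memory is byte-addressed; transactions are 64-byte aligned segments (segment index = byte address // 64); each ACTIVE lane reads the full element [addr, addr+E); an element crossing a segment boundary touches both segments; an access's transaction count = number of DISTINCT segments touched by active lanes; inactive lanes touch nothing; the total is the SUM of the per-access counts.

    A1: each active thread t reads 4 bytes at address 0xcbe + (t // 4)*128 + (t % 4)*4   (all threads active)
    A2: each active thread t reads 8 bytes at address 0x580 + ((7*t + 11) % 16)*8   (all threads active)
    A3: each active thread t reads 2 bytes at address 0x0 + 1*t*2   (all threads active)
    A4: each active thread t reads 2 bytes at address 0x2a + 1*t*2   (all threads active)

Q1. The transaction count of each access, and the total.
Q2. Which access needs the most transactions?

A1: 8 transactions
A2: 2 transactions
A3: 1 transaction
A4: 2 transactions

Answer: 8,2,1,2; total 13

Answer: A1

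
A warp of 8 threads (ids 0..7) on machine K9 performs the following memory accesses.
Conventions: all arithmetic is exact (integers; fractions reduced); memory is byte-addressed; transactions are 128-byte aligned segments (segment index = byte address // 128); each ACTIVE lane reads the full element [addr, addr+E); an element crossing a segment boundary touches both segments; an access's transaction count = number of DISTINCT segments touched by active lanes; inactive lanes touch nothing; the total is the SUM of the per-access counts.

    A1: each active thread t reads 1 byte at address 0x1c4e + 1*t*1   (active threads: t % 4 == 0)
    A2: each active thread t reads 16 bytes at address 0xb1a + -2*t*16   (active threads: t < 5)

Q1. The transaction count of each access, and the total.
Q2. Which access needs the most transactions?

A1: 1 transaction
A2: 2 transactions

Answer: 1,2; total 3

Answer: A2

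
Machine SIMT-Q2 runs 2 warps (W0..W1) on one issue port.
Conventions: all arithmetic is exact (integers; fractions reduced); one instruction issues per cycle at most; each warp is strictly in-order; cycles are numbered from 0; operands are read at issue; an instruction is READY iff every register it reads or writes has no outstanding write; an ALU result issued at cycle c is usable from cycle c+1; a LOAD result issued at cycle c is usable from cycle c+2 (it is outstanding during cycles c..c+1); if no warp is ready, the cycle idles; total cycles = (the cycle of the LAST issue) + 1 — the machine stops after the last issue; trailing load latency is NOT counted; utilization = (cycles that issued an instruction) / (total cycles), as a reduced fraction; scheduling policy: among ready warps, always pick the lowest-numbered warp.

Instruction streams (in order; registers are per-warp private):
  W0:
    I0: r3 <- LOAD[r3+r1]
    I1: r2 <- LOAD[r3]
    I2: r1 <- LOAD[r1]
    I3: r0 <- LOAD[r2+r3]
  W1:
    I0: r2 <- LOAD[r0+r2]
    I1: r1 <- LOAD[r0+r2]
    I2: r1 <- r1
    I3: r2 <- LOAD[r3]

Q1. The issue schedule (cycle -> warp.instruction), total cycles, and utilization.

cycle 0: W0.I0
cycle 1: W1.I0
cycle 2: W0.I1
cycle 3: W0.I2
cycle 4: W0.I3
cycle 5: W1.I1
cycle 6: idle
cycle 7: W1.I2
cycle 8: W1.I3

Answer: 9 cycles, utilization 8/9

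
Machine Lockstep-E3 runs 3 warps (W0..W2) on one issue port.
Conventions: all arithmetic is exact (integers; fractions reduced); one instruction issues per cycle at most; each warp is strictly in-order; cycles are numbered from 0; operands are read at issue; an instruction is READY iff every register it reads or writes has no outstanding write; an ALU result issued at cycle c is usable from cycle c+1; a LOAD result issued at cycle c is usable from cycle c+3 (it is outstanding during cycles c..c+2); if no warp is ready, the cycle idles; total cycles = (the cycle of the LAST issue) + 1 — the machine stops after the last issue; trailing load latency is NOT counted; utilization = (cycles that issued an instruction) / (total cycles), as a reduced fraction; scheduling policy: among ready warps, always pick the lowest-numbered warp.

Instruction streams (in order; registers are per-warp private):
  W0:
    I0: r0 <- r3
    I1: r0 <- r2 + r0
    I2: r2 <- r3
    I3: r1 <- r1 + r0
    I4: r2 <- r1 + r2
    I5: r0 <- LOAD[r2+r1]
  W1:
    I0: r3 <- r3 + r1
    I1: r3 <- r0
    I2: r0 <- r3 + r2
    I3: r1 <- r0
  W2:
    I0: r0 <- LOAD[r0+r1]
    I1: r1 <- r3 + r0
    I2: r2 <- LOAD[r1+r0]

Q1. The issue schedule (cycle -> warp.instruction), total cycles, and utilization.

cycle 0: W0.I0
cycle 1: W0.I1
cycle 2: W0.I2
cycle 3: W0.I3
cycle 4: W0.I4
cycle 5: W0.I5
cycle 6: W1.I0
cycle 7: W1.I1
cycle 8: W1.I2
cycle 9: W1.I3
cycle 10: W2.I0
cycle 11: idle
cycle 12: idle
cycle 13: W2.I1
cycle 14: W2.I2

Answer: 15 cycles, utilization 13/15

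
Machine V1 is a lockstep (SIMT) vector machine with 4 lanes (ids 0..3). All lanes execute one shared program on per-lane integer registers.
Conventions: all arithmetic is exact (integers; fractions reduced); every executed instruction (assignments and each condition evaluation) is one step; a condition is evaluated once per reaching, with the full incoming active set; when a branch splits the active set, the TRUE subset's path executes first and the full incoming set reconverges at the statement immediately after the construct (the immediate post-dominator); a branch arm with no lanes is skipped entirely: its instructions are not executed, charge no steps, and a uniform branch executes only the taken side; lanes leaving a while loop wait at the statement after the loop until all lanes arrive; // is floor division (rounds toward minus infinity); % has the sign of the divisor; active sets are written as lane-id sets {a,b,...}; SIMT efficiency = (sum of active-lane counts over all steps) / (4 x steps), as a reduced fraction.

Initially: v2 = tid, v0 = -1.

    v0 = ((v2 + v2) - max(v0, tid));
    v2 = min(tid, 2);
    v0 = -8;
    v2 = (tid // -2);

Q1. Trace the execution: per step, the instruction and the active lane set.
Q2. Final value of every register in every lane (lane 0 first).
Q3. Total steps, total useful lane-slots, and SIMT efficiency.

step 0: v0 <- ((v2 + v2) - max(v0, tid)) {0,1,2,3}
step 1: v2 <- min(tid, 2)            {0,1,2,3}
step 2: v0 <- -8                     {0,1,2,3}
step 3: v2 <- (tid // -2)            {0,1,2,3}

Answer: 4 steps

v2: 0,-1,-1,-2
v0: -8,-8,-8,-8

steps = 4; useful = 16; efficiency = 16/16 = 1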